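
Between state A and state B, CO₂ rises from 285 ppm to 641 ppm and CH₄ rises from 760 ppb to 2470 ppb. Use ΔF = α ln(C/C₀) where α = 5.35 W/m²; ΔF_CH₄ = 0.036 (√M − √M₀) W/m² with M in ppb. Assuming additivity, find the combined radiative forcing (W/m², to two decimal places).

CO₂: 5.35 × ln(641/285) = 5.35 × ln(2.24912) = 5.35 × 0.81054 = 4.3364 W/m².
CH₄: 0.036 × (√2470 − √760) = 0.036 × (49.6991 − 27.5681) = 0.036 × 22.1310 = 0.7967 W/m².
Total ΔF = 4.3364 + 0.7967 = 5.1331 W/m².

ΔF = 5.13 W/m²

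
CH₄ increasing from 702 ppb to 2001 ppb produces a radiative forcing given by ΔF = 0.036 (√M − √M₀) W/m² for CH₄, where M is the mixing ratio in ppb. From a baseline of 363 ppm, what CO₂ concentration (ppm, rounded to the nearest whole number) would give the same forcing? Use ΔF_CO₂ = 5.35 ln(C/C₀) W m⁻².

CH₄ forcing: 0.036 × (√2001 − √702) = 0.036 × (44.7325 − 26.4953) = 0.036 × 18.2372 = 0.65654 W/m².
Set 5.35 ln(C/363) = 0.65654: ln(C/363) = 0.65654/5.35 = 0.12272, so C = 363 × e^0.12272 = 363 × 1.13057 = 410.40 ppm.

C ≈ 410 ppm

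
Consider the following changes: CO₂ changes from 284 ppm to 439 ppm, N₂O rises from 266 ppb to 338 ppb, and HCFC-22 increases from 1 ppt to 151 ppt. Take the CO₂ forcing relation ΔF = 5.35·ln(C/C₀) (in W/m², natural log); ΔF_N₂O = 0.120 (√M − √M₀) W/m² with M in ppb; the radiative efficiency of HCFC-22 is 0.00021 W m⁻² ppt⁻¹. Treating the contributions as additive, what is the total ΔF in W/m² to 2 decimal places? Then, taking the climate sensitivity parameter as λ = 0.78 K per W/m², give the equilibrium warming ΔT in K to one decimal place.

ΔF = 2.61 W/m²; ΔT = 2.0 K

CO₂: 5.35 × ln(439/284) = 5.35 × ln(1.54577) = 5.35 × 0.43552 = 2.3300 W/m².
N₂O: 0.120 × (√338 − √266) = 0.120 × (18.3848 − 16.3095) = 0.120 × 2.0753 = 0.2490 W/m².
HCFC-22: ΔF = 0.00021 × (151 − 1) = 0.00021 × 150 = 0.0315 W/m².
Total ΔF = 2.3300 + 0.2490 + 0.0315 = 2.6105 W/m².
ΔT = λ ΔF = 0.78 × 2.61 = 2.0358 K.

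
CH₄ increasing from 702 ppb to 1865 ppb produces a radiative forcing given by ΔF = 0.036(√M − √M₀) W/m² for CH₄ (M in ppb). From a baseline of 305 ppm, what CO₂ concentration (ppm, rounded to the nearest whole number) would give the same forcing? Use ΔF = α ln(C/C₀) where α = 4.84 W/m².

C ≈ 345 ppm

CH₄ forcing: 0.036 × (√1865 − √702) = 0.036 × (43.1856 − 26.4953) = 0.036 × 16.6903 = 0.60085 W/m².
Set 4.84 ln(C/305) = 0.60085: ln(C/305) = 0.60085/4.84 = 0.12414, so C = 305 × e^0.12414 = 305 × 1.13217 = 345.31 ppm.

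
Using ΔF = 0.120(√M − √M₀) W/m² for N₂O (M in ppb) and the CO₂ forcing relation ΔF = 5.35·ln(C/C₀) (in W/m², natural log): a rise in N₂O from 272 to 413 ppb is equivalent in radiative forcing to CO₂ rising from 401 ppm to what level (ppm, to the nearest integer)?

N₂O forcing: 0.120 × (√413 − √272) = 0.120 × (20.3224 − 16.4924) = 0.120 × 3.8300 = 0.45960 W/m².
Set 5.35 ln(C/401) = 0.45960: ln(C/401) = 0.45960/5.35 = 0.08591, so C = 401 × e^0.08591 = 401 × 1.08971 = 436.97 ppm.

C ≈ 437 ppm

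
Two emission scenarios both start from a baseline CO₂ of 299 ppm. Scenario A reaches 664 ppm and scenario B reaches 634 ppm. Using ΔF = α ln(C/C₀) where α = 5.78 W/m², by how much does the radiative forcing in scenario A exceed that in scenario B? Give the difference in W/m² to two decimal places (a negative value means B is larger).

ΔF_A − ΔF_B = 0.27 W/m²

ΔF_A = 5.78 ln(664/299) = 5.78 × 0.79784 = 4.6115 W/m².
ΔF_B = 5.78 ln(634/299) = 5.78 × 0.75161 = 4.3443 W/m².
Difference: 4.6115 − 4.3443 = 0.2672 W/m².
(Equivalently, ΔF_A − ΔF_B = 5.78 ln(664/634) = 5.78 × 0.04623 = 0.2672 W/m².)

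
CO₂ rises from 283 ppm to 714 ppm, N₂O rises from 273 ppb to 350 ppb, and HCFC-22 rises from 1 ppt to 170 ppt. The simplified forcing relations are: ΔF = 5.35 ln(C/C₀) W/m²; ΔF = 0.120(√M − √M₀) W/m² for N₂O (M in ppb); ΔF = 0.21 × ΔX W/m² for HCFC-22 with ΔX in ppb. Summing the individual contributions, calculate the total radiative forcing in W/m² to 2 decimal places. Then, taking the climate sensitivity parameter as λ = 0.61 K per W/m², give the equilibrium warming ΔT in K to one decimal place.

ΔF = 5.25 W/m²; ΔT = 3.2 K

CO₂: 5.35 × ln(714/283) = 5.35 × ln(2.52297) = 5.35 × 0.92544 = 4.9511 W/m².
N₂O: 0.120 × (√350 − √273) = 0.120 × (18.7083 − 16.5227) = 0.120 × 2.1856 = 0.2623 W/m².
HCFC-22: Δ = 170 − 1 = 169 ppt = 0.169 ppb; ΔF = 0.21 × 0.169 = 0.0355 W/m².
Total ΔF = 4.9511 + 0.2623 + 0.0355 = 5.2489 W/m².
ΔT = λ ΔF = 0.61 × 5.25 = 3.2025 K.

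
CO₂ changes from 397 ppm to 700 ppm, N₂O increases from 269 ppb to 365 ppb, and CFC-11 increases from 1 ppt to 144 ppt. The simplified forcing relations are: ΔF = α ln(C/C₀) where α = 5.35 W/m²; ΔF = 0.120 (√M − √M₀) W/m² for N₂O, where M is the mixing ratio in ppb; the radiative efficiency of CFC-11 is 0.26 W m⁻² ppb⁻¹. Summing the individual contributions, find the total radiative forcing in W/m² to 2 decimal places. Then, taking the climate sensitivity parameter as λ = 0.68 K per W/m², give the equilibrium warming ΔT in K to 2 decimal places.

ΔF = 3.40 W/m²; ΔT = 2.31 K

CO₂: 5.35 × ln(700/397) = 5.35 × ln(1.76322) = 5.35 × 0.56714 = 3.0342 W/m².
N₂O: 0.120 × (√365 − √269) = 0.120 × (19.1050 − 16.4012) = 0.120 × 2.7038 = 0.3245 W/m².
CFC-11: Δ = 144 − 1 = 143 ppt = 0.143 ppb; ΔF = 0.26 × 0.143 = 0.0372 W/m².
Total ΔF = 3.0342 + 0.3245 + 0.0372 = 3.3959 W/m².
ΔT = λ ΔF = 0.68 × 3.40 = 2.3120 K.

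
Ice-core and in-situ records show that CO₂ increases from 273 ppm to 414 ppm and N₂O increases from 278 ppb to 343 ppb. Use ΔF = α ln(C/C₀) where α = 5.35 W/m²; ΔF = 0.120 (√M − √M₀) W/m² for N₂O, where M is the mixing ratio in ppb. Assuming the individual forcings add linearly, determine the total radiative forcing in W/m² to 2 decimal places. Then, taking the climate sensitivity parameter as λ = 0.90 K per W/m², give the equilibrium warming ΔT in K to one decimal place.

CO₂: 5.35 × ln(414/273) = 5.35 × ln(1.51648) = 5.35 × 0.41639 = 2.2277 W/m².
N₂O: 0.120 × (√343 − √278) = 0.120 × (18.5203 − 16.6733) = 0.120 × 1.8470 = 0.2216 W/m².
Total ΔF = 2.2277 + 0.2216 = 2.4493 W/m².
ΔT = λ ΔF = 0.90 × 2.45 = 2.2050 K.

ΔF = 2.45 W/m²; ΔT = 2.2 K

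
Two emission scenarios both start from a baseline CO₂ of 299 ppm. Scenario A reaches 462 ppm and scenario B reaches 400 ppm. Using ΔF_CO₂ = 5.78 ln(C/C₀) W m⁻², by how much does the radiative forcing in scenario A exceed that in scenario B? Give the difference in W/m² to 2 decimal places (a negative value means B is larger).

ΔF_A = 5.78 ln(462/299) = 5.78 × 0.43512 = 2.5150 W/m².
ΔF_B = 5.78 ln(400/299) = 5.78 × 0.29102 = 1.6821 W/m².
Difference: 2.5150 − 1.6821 = 0.8329 W/m².

ΔF_A − ΔF_B = 0.83 W/m²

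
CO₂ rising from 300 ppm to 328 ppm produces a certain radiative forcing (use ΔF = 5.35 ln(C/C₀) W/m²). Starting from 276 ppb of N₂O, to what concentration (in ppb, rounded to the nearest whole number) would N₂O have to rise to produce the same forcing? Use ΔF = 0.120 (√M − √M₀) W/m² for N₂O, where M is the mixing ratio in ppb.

M ≈ 424 ppb

CO₂ forcing: 5.35 × ln(328/300) = 5.35 × 0.089231 = 0.47739 W/m².
Set 0.120(√M − √276) = 0.47739: √M = 0.47739/0.120 + √276 = 3.9783 + 16.6132 = 20.5915.
M = (20.5915)² = 424.01 ppb.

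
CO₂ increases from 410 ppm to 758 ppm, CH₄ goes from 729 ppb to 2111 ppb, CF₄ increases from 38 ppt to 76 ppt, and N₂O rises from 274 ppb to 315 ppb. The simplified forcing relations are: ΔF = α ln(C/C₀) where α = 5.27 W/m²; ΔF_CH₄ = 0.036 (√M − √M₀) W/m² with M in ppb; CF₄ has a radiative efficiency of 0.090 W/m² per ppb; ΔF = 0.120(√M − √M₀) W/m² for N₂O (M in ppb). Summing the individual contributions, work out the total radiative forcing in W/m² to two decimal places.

CO₂: 5.27 × ln(758/410) = 5.27 × ln(1.84878) = 5.27 × 0.61453 = 3.2386 W/m².
CH₄: 0.036 × (√2111 − √729) = 0.036 × (45.9456 − 27.0000) = 0.036 × 18.9456 = 0.6820 W/m².
CF₄: Δ = 76 − 38 = 38 ppt = 0.038 ppb; ΔF = 0.090 × 0.038 = 0.0034 W/m².
N₂O: 0.120 × (√315 − √274) = 0.120 × (17.7482 − 16.5529) = 0.120 × 1.1953 = 0.1434 W/m².
Total ΔF = 3.2386 + 0.6820 + 0.0034 + 0.1434 = 4.0674 W/m².

ΔF = 4.07 W/m²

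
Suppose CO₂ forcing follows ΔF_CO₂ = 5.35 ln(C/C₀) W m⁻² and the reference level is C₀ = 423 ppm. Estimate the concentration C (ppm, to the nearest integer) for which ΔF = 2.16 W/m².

Set 5.35 ln(C/423) = 2.16, so ln(C/423) = 2.16/5.35 = 0.40374.
Then C/423 = e^0.40374 = 1.49741, giving C = 423 × 1.49741 = 633.40 ppm.

C ≈ 633 ppm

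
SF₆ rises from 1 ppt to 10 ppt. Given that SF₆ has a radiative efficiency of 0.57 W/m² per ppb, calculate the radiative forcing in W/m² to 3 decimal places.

ΔF = 0.005 W/m²

SF₆: Δ = 10 − 1 = 9 ppt = 0.009 ppb; ΔF = 0.57 × 0.009 = 0.0051 W/m².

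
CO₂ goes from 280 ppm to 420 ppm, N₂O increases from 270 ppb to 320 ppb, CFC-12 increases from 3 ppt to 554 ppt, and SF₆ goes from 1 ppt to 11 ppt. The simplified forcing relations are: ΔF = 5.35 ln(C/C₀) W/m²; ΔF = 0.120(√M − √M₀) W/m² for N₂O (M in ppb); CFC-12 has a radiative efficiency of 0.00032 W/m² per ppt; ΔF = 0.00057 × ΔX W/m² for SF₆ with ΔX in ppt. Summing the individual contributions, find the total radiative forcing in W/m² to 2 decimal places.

ΔF = 2.53 W/m²

CO₂: 5.35 × ln(420/280) = 5.35 × ln(1.50000) = 5.35 × 0.40547 = 2.1693 W/m².
N₂O: 0.120 × (√320 − √270) = 0.120 × (17.8885 − 16.4317) = 0.120 × 1.4568 = 0.1748 W/m².
CFC-12: ΔF = 0.00032 × (554 − 3) = 0.00032 × 551 = 0.1763 W/m².
SF₆: ΔF = 0.00057 × (11 − 1) = 0.00057 × 10 = 0.0057 W/m².
Total ΔF = 2.1693 + 0.1748 + 0.1763 + 0.0057 = 2.5261 W/m².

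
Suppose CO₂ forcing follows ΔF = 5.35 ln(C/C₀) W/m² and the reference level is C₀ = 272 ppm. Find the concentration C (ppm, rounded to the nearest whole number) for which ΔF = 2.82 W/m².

Set 5.35 ln(C/272) = 2.82, so ln(C/272) = 2.82/5.35 = 0.52710.
Then C/272 = e^0.52710 = 1.69401, giving C = 272 × 1.69401 = 460.77 ppm.

C ≈ 461 ppm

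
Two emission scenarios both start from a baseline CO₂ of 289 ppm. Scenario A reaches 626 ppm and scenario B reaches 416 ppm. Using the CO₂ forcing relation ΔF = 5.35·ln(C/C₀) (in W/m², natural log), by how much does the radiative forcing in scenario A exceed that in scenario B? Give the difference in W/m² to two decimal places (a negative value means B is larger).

ΔF_A − ΔF_B = 2.19 W/m²

ΔF_A = 5.35 ln(626/289) = 5.35 × 0.77292 = 4.1351 W/m².
ΔF_B = 5.35 ln(416/289) = 5.35 × 0.36426 = 1.9488 W/m².
Difference: 4.1351 − 1.9488 = 2.1863 W/m².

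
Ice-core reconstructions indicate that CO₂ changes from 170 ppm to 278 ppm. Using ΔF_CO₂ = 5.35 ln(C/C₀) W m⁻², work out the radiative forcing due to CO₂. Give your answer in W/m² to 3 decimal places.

CO₂: 5.35 × ln(278/170) = 5.35 × ln(1.63529) = 5.35 × 0.49182 = 2.6312 W/m².

ΔF = 2.631 W/m²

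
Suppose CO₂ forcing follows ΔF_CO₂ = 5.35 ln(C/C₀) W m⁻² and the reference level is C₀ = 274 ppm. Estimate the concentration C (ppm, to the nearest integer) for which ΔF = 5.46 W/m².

Set 5.35 ln(C/274) = 5.46, so ln(C/274) = 5.46/5.35 = 1.02056.
Then C/274 = e^1.02056 = 2.77475, giving C = 274 × 2.77475 = 760.28 ppm.

C ≈ 760 ppm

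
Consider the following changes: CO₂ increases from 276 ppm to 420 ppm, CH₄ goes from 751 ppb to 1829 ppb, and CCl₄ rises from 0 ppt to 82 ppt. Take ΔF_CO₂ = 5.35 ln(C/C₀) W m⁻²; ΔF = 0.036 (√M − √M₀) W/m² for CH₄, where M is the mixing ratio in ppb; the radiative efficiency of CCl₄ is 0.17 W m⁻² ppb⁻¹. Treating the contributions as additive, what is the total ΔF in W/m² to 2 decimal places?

CO₂: 5.35 × ln(420/276) = 5.35 × ln(1.52174) = 5.35 × 0.41985 = 2.2462 W/m².
CH₄: 0.036 × (√1829 − √751) = 0.036 × (42.7668 − 27.4044) = 0.036 × 15.3624 = 0.5530 W/m².
CCl₄: Δ = 82 − 0 = 82 ppt = 0.082 ppb; ΔF = 0.17 × 0.082 = 0.0139 W/m².
Total ΔF = 2.2462 + 0.5530 + 0.0139 = 2.8131 W/m².

ΔF = 2.81 W/m²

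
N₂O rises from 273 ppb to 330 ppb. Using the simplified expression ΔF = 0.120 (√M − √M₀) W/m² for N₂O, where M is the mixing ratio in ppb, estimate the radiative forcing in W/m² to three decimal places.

ΔF = 0.197 W/m²

N₂O: 0.120 × (√330 − √273) = 0.120 × (18.1659 − 16.5227) = 0.120 × 1.6432 = 0.1972 W/m².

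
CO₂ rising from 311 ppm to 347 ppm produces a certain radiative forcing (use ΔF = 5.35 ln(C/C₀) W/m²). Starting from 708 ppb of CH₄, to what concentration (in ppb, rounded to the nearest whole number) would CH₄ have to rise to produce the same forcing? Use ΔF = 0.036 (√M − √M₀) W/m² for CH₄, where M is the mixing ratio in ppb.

M ≈ 1839 ppb

CO₂ forcing: 5.35 × ln(347/311) = 5.35 × 0.109532 = 0.58600 W/m².
Set 0.036(√M − √708) = 0.58600: √M = 0.58600/0.036 + √708 = 16.2778 + 26.6083 = 42.8861.
M = (42.8861)² = 1839.22 ppb.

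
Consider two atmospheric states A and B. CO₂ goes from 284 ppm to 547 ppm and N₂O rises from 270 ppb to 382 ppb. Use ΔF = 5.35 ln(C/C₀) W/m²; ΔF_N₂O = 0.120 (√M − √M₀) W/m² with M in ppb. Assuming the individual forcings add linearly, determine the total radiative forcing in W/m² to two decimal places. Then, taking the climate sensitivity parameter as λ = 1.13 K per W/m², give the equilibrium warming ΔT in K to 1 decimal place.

ΔF = 3.88 W/m²; ΔT = 4.4 K

CO₂: 5.35 × ln(547/284) = 5.35 × ln(1.92606) = 5.35 × 0.65548 = 3.5068 W/m².
N₂O: 0.120 × (√382 − √270) = 0.120 × (19.5448 − 16.4317) = 0.120 × 3.1131 = 0.3736 W/m².
Total ΔF = 3.5068 + 0.3736 = 3.8804 W/m².
ΔT = λ ΔF = 1.13 × 3.88 = 4.3844 K.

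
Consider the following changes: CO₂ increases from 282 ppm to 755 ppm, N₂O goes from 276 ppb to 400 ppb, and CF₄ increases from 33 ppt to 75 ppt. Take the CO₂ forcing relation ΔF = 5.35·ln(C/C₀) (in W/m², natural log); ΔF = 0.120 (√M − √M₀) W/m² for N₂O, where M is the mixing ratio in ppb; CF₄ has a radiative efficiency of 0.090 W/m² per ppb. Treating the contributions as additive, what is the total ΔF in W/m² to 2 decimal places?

CO₂: 5.35 × ln(755/282) = 5.35 × ln(2.67730) = 5.35 × 0.98481 = 5.2687 W/m².
N₂O: 0.120 × (√400 − √276) = 0.120 × (20.0000 − 16.6132) = 0.120 × 3.3868 = 0.4064 W/m².
CF₄: Δ = 75 − 33 = 42 ppt = 0.042 ppb; ΔF = 0.090 × 0.042 = 0.0038 W/m².
Total ΔF = 5.2687 + 0.4064 + 0.0038 = 5.6789 W/m².

ΔF = 5.68 W/m²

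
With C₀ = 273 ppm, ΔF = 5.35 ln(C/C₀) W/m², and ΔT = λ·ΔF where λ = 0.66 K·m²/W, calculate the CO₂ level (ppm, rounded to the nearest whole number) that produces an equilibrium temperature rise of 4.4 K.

Required forcing: ΔF = ΔT/λ = 4.4/0.66 = 6.6667 W/m².
Then ln(C/273) = ΔF/5.35 = 6.6667/5.35 = 1.24611.
So C = 273 × e^1.24611 = 273 × 3.47679 = 949.16 ppm.

C ≈ 949 ppm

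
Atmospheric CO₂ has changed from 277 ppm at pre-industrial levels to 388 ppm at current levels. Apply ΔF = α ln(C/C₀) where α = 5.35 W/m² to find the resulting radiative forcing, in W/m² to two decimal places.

CO₂: 5.35 × ln(388/277) = 5.35 × ln(1.40072) = 5.35 × 0.33699 = 1.8029 W/m².

ΔF = 1.80 W/m²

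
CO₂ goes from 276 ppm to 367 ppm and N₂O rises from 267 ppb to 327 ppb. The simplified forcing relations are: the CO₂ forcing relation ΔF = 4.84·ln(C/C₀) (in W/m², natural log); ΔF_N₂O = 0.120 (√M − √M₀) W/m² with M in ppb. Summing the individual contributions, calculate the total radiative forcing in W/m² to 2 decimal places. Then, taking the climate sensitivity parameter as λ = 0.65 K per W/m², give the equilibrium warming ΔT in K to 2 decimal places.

ΔF = 1.59 W/m²; ΔT = 1.03 K

CO₂: 4.84 × ln(367/276) = 4.84 × ln(1.32971) = 4.84 × 0.28496 = 1.3792 W/m².
N₂O: 0.120 × (√327 − √267) = 0.120 × (18.0831 − 16.3401) = 0.120 × 1.7430 = 0.2092 W/m².
Total ΔF = 1.3792 + 0.2092 = 1.5884 W/m².
ΔT = λ ΔF = 0.65 × 1.59 = 1.0335 K.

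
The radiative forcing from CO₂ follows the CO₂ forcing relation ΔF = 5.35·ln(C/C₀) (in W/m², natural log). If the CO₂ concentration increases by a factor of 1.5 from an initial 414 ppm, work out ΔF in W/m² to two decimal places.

ΔF = 5.35 × ln(1.5) = 5.35 × 0.40547 = 2.1693 W/m².

ΔF = 2.17 W/m²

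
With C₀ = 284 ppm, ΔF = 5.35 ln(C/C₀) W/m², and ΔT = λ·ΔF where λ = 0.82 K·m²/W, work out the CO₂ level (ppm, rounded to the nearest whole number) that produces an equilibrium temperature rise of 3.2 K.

C ≈ 589 ppm

Required forcing: ΔF = ΔT/λ = 3.2/0.82 = 3.9024 W/m².
Then ln(C/284) = ΔF/5.35 = 3.9024/5.35 = 0.72942.
So C = 284 × e^0.72942 = 284 × 2.07388 = 588.98 ppm.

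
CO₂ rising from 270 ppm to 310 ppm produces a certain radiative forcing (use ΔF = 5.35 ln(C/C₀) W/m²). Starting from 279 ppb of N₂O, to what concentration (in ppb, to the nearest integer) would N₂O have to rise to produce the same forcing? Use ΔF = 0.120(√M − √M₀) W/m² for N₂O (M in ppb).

M ≈ 523 ppb

CO₂ forcing: 5.35 × ln(310/270) = 5.35 × 0.138150 = 0.73910 W/m².
Set 0.120(√M − √279) = 0.73910: √M = 0.73910/0.120 + √279 = 6.1592 + 16.7033 = 22.8625.
M = (22.8625)² = 522.69 ppb.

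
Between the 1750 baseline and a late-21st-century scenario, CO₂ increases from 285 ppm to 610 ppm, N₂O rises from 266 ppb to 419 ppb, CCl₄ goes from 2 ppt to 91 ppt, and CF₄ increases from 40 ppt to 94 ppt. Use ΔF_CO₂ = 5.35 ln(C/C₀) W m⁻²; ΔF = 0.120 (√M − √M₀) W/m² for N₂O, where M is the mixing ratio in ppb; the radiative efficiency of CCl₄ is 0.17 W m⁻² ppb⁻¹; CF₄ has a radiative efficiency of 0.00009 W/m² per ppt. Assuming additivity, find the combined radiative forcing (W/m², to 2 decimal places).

CO₂: 5.35 × ln(610/285) = 5.35 × ln(2.14035) = 5.35 × 0.76097 = 4.0712 W/m².
N₂O: 0.120 × (√419 − √266) = 0.120 × (20.4695 − 16.3095) = 0.120 × 4.1600 = 0.4992 W/m².
CCl₄: Δ = 91 − 2 = 89 ppt = 0.089 ppb; ΔF = 0.17 × 0.089 = 0.0151 W/m².
CF₄: ΔF = 0.00009 × (94 − 40) = 0.00009 × 54 = 0.0049 W/m².
Total ΔF = 4.0712 + 0.4992 + 0.0151 + 0.0049 = 4.5904 W/m².

ΔF = 4.59 W/m²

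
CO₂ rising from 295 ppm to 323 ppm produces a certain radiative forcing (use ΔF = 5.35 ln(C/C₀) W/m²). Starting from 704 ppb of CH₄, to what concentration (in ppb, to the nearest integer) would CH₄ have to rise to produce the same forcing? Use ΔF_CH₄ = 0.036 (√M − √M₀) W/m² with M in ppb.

CO₂ forcing: 5.35 × ln(323/295) = 5.35 × 0.090677 = 0.48512 W/m².
Set 0.036(√M − √704) = 0.48512: √M = 0.48512/0.036 + √704 = 13.4756 + 26.5330 = 40.0086.
M = (40.0086)² = 1600.69 ppb.

M ≈ 1601 ppb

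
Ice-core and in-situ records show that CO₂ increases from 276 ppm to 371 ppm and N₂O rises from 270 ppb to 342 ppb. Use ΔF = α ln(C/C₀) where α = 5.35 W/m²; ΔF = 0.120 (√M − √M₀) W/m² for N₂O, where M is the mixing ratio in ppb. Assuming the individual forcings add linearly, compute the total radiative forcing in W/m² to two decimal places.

CO₂: 5.35 × ln(371/276) = 5.35 × ln(1.34420) = 5.35 × 0.29580 = 1.5825 W/m².
N₂O: 0.120 × (√342 − √270) = 0.120 × (18.4932 − 16.4317) = 0.120 × 2.0615 = 0.2474 W/m².
Total ΔF = 1.5825 + 0.2474 = 1.8299 W/m².

ΔF = 1.83 W/m²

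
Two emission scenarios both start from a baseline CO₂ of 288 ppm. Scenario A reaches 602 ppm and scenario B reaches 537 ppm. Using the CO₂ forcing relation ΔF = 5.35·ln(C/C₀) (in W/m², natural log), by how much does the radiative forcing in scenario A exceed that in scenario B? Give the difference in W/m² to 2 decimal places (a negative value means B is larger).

ΔF_A = 5.35 ln(602/288) = 5.35 × 0.73730 = 3.9446 W/m².
ΔF_B = 5.35 ln(537/288) = 5.35 × 0.62304 = 3.3333 W/m².
Difference: 3.9446 − 3.3333 = 0.6113 W/m².

ΔF_A − ΔF_B = 0.61 W/m²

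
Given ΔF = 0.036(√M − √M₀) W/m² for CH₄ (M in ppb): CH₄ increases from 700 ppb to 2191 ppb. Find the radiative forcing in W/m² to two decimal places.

CH₄: 0.036 × (√2191 − √700) = 0.036 × (46.8081 − 26.4575) = 0.036 × 20.3506 = 0.7326 W/m².

ΔF = 0.73 W/m²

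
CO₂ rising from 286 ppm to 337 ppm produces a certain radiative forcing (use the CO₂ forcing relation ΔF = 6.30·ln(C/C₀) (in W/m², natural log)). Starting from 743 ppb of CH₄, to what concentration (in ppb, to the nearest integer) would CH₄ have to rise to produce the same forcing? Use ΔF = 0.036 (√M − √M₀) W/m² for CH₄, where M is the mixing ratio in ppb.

CO₂ forcing: 6.30 × ln(337/286) = 6.30 × 0.164091 = 1.03377 W/m².
Set 0.036(√M − √743) = 1.03377: √M = 1.03377/0.036 + √743 = 28.7158 + 27.2580 = 55.9738.
M = (55.9738)² = 3133.07 ppb.

M ≈ 3133 ppb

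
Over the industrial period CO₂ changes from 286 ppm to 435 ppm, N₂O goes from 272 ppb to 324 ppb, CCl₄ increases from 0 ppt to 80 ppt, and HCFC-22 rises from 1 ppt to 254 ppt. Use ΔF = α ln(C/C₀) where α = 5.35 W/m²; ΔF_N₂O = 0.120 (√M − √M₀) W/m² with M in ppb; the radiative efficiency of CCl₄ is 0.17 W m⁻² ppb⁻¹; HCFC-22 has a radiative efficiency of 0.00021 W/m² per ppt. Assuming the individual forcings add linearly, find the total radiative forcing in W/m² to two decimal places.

CO₂: 5.35 × ln(435/286) = 5.35 × ln(1.52098) = 5.35 × 0.41935 = 2.2435 W/m².
N₂O: 0.120 × (√324 − √272) = 0.120 × (18.0000 − 16.4924) = 0.120 × 1.5076 = 0.1809 W/m².
CCl₄: Δ = 80 − 0 = 80 ppt = 0.080 ppb; ΔF = 0.17 × 0.080 = 0.0136 W/m².
HCFC-22: ΔF = 0.00021 × (254 − 1) = 0.00021 × 253 = 0.0531 W/m².
Total ΔF = 2.2435 + 0.1809 + 0.0136 + 0.0531 = 2.4911 W/m².

ΔF = 2.49 W/m²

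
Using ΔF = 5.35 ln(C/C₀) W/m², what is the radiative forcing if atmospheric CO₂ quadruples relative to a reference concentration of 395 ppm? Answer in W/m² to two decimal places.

ΔF = 7.42 W/m²

Because the forcing depends only on the ratio C/C₀, the initial concentration does not enter.
ΔF = 5.35 × ln(4) = 5.35 × 1.38629 = 7.4167 W/m².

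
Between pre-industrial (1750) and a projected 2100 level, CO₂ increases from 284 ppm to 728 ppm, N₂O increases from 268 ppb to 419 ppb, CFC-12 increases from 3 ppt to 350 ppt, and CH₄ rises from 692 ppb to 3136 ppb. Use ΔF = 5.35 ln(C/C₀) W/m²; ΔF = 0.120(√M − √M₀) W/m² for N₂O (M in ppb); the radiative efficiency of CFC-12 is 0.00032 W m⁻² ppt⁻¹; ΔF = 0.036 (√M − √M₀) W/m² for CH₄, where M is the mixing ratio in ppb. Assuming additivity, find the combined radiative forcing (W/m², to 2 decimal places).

ΔF = 6.71 W/m²

CO₂: 5.35 × ln(728/284) = 5.35 × ln(2.56338) = 5.35 × 0.94133 = 5.0361 W/m².
N₂O: 0.120 × (√419 − √268) = 0.120 × (20.4695 − 16.3707) = 0.120 × 4.0988 = 0.4919 W/m².
CFC-12: ΔF = 0.00032 × (350 − 3) = 0.00032 × 347 = 0.1110 W/m².
CH₄: 0.036 × (√3136 − √692) = 0.036 × (56.0000 − 26.3059) = 0.036 × 29.6941 = 1.0690 W/m².
Total ΔF = 5.0361 + 0.4919 + 0.1110 + 1.0690 = 6.7080 W/m².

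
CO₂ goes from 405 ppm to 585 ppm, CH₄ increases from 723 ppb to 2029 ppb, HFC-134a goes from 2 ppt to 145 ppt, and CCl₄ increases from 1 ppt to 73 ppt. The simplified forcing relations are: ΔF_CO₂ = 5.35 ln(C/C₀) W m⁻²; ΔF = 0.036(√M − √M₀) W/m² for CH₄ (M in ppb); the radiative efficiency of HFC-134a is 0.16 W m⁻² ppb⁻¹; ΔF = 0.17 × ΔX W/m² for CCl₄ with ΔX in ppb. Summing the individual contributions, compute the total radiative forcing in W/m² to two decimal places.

CO₂: 5.35 × ln(585/405) = 5.35 × ln(1.44444) = 5.35 × 0.36772 = 1.9673 W/m².
CH₄: 0.036 × (√2029 − √723) = 0.036 × (45.0444 − 26.8887) = 0.036 × 18.1557 = 0.6536 W/m².
HFC-134a: Δ = 145 − 2 = 143 ppt = 0.143 ppb; ΔF = 0.16 × 0.143 = 0.0229 W/m².
CCl₄: Δ = 73 − 1 = 72 ppt = 0.072 ppb; ΔF = 0.17 × 0.072 = 0.0122 W/m².
Total ΔF = 1.9673 + 0.6536 + 0.0229 + 0.0122 = 2.6560 W/m².

ΔF = 2.66 W/m²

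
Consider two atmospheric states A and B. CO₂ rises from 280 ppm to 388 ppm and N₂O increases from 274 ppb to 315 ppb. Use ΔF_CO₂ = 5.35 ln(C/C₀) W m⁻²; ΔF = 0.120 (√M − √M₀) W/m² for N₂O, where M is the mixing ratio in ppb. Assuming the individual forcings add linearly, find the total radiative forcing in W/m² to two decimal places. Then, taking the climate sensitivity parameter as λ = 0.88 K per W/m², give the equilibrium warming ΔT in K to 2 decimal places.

CO₂: 5.35 × ln(388/280) = 5.35 × ln(1.38571) = 5.35 × 0.32621 = 1.7452 W/m².
N₂O: 0.120 × (√315 − √274) = 0.120 × (17.7482 − 16.5529) = 0.120 × 1.1953 = 0.1434 W/m².
Total ΔF = 1.7452 + 0.1434 = 1.8886 W/m².
ΔT = λ ΔF = 0.88 × 1.89 = 1.6632 K.

ΔF = 1.89 W/m²; ΔT = 1.66 K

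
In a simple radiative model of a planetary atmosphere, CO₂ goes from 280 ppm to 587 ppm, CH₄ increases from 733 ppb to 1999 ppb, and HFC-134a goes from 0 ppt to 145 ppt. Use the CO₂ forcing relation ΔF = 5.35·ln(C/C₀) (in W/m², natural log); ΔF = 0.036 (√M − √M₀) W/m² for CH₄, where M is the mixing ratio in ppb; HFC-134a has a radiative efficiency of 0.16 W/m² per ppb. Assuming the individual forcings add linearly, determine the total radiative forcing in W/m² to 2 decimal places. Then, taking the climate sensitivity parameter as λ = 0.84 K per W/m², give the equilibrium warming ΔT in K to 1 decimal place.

ΔF = 4.62 W/m²; ΔT = 3.9 K

CO₂: 5.35 × ln(587/280) = 5.35 × ln(2.09643) = 5.35 × 0.74024 = 3.9603 W/m².
CH₄: 0.036 × (√1999 − √733) = 0.036 × (44.7102 − 27.0740) = 0.036 × 17.6362 = 0.6349 W/m².
HFC-134a: Δ = 145 − 0 = 145 ppt = 0.145 ppb; ΔF = 0.16 × 0.145 = 0.0232 W/m².
Total ΔF = 3.9603 + 0.6349 + 0.0232 = 4.6184 W/m².
ΔT = λ ΔF = 0.84 × 4.62 = 3.8808 K.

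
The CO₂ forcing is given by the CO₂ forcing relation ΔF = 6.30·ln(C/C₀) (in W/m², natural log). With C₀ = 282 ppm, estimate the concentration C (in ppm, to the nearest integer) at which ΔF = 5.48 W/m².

C ≈ 673 ppm

Set 6.30 ln(C/282) = 5.48, so ln(C/282) = 5.48/6.30 = 0.86984.
Then C/282 = e^0.86984 = 2.38653, giving C = 282 × 2.38653 = 673.00 ppm.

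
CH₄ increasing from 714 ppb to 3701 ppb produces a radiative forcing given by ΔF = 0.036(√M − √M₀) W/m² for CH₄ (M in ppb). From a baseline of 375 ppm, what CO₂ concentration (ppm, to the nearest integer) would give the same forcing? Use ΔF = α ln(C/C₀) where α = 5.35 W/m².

C ≈ 472 ppm

CH₄ forcing: 0.036 × (√3701 − √714) = 0.036 × (60.8358 − 26.7208) = 0.036 × 34.1150 = 1.22814 W/m².
Set 5.35 ln(C/375) = 1.22814: ln(C/375) = 1.22814/5.35 = 0.22956, so C = 375 × e^0.22956 = 375 × 1.25805 = 471.77 ppm.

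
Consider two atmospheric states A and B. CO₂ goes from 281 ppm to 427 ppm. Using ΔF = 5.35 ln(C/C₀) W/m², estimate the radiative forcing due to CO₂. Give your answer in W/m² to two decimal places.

CO₂ absorption bands are partially saturated, so forcing scales with the logarithm of the concentration ratio.
CO₂: 5.35 × ln(427/281) = 5.35 × ln(1.51957) = 5.35 × 0.41843 = 2.2386 W/m².

ΔF = 2.24 W/m²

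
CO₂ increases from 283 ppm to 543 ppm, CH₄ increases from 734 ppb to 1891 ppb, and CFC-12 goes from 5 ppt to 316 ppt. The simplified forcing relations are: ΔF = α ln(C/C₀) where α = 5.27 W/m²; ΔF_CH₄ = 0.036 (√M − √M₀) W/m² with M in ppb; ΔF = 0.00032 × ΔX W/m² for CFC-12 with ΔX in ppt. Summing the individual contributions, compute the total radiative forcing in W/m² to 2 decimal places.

CO₂: 5.27 × ln(543/283) = 5.27 × ln(1.91873) = 5.27 × 0.65166 = 3.4342 W/m².
CH₄: 0.036 × (√1891 − √734) = 0.036 × (43.4856 − 27.0924) = 0.036 × 16.3932 = 0.5902 W/m².
CFC-12: ΔF = 0.00032 × (316 − 5) = 0.00032 × 311 = 0.0995 W/m².
Total ΔF = 3.4342 + 0.5902 + 0.0995 = 4.1239 W/m².

ΔF = 4.12 W/m²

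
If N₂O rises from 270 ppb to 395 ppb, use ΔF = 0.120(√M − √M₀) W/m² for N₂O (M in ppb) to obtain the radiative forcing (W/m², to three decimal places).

ΔF = 0.413 W/m²

N₂O: 0.120 × (√395 − √270) = 0.120 × (19.8746 − 16.4317) = 0.120 × 3.4429 = 0.4131 W/m².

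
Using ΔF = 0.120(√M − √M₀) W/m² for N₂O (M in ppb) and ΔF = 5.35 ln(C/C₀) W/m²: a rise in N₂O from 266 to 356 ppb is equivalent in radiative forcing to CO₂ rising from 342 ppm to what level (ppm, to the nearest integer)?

C ≈ 362 ppm

N₂O forcing: 0.120 × (√356 − √266) = 0.120 × (18.8680 − 16.3095) = 0.120 × 2.5585 = 0.30702 W/m².
Set 5.35 ln(C/342) = 0.30702: ln(C/342) = 0.30702/5.35 = 0.05739, so C = 342 × e^0.05739 = 342 × 1.05907 = 362.20 ppm.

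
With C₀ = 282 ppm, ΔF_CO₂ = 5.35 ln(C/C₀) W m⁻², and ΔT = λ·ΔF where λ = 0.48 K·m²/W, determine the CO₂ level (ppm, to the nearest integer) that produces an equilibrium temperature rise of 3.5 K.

Required forcing: ΔF = ΔT/λ = 3.5/0.48 = 7.2917 W/m².
Then ln(C/282) = ΔF/5.35 = 7.2917/5.35 = 1.36293.
So C = 282 × e^1.36293 = 282 × 3.90763 = 1101.95 ppm.

C ≈ 1102 ppm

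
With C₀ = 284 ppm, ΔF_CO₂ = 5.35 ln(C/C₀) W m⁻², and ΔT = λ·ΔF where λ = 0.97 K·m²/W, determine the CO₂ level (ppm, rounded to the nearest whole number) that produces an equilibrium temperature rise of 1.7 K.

Required forcing: ΔF = ΔT/λ = 1.7/0.97 = 1.7526 W/m².
Then ln(C/284) = ΔF/5.35 = 1.7526/5.35 = 0.32759.
So C = 284 × e^0.32759 = 284 × 1.38762 = 394.08 ppm.

C ≈ 394 ppm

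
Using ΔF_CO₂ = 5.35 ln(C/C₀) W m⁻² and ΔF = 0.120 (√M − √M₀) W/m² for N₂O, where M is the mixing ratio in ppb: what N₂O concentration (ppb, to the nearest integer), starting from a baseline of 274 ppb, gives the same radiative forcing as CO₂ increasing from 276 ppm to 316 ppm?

M ≈ 510 ppb

CO₂ forcing: 5.35 × ln(316/276) = 5.35 × 0.135341 = 0.72407 W/m².
Set 0.120(√M − √274) = 0.72407: √M = 0.72407/0.120 + √274 = 6.0339 + 16.5529 = 22.5868.
M = (22.5868)² = 510.16 ppb.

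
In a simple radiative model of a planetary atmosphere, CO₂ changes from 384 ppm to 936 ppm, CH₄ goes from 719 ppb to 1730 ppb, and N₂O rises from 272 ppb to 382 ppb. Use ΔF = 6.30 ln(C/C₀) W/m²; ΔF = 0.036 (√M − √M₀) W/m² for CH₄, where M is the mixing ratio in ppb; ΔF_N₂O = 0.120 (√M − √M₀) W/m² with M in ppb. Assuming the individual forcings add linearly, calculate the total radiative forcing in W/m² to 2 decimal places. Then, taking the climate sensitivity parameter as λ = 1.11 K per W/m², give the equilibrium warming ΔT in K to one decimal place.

CO₂: 6.30 × ln(936/384) = 6.30 × ln(2.43750) = 6.30 × 0.89097 = 5.6131 W/m².
CH₄: 0.036 × (√1730 − √719) = 0.036 × (41.5933 − 26.8142) = 0.036 × 14.7791 = 0.5320 W/m².
N₂O: 0.120 × (√382 − √272) = 0.120 × (19.5448 − 16.4924) = 0.120 × 3.0524 = 0.3663 W/m².
Total ΔF = 5.6131 + 0.5320 + 0.3663 = 6.5114 W/m².
ΔT = λ ΔF = 1.11 × 6.51 = 7.2261 K.

ΔF = 6.51 W/m²; ΔT = 7.2 K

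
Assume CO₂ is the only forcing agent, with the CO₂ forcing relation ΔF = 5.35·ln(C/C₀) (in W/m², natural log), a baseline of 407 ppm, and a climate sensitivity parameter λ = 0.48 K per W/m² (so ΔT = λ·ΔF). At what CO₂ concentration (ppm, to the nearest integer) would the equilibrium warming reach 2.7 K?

C ≈ 1165 ppm

Required forcing: ΔF = ΔT/λ = 2.7/0.48 = 5.6250 W/m².
Then ln(C/407) = ΔF/5.35 = 5.6250/5.35 = 1.05140.
So C = 407 × e^1.05140 = 407 × 2.86165 = 1164.69 ppm.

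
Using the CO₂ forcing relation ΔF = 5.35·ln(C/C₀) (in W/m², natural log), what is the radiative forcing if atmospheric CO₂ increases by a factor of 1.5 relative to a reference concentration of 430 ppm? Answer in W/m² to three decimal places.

ΔF = 2.169 W/m²

Because the forcing depends only on the ratio C/C₀, the initial concentration does not enter.
ΔF = 5.35 × ln(1.5) = 5.35 × 0.40547 = 2.1693 W/m².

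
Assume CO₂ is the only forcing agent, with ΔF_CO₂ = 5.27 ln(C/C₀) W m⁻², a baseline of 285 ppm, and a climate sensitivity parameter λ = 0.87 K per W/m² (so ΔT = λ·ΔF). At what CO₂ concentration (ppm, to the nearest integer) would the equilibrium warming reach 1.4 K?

C ≈ 387 ppm

Required forcing: ΔF = ΔT/λ = 1.4/0.87 = 1.6092 W/m².
Then ln(C/285) = ΔF/5.27 = 1.6092/5.27 = 0.30535.
So C = 285 × e^0.30535 = 285 × 1.35710 = 386.77 ppm.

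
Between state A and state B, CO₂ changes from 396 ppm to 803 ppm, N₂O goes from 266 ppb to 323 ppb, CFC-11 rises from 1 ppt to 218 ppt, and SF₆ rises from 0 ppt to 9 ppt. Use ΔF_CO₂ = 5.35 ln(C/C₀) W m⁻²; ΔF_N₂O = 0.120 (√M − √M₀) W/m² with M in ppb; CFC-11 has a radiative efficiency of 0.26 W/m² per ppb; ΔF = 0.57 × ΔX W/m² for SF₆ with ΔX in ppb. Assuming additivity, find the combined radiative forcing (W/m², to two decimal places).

CO₂: 5.35 × ln(803/396) = 5.35 × ln(2.02778) = 5.35 × 0.70694 = 3.7821 W/m².
N₂O: 0.120 × (√323 − √266) = 0.120 × (17.9722 − 16.3095) = 0.120 × 1.6627 = 0.1995 W/m².
CFC-11: Δ = 218 − 1 = 217 ppt = 0.217 ppb; ΔF = 0.26 × 0.217 = 0.0564 W/m².
SF₆: Δ = 9 − 0 = 9 ppt = 0.009 ppb; ΔF = 0.57 × 0.009 = 0.0051 W/m².
Total ΔF = 3.7821 + 0.1995 + 0.0564 + 0.0051 = 4.0431 W/m².

ΔF = 4.04 W/m²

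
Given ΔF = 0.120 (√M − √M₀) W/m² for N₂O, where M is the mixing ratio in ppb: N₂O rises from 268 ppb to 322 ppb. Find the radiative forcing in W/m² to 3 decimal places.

N₂O: 0.120 × (√322 − √268) = 0.120 × (17.9444 − 16.3707) = 0.120 × 1.5737 = 0.1888 W/m².

ΔF = 0.189 W/m²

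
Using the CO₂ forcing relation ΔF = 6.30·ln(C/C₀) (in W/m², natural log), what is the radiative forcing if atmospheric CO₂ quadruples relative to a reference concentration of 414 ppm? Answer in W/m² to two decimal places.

ΔF = 6.30 × ln(4) = 6.30 × 1.38629 = 8.7336 W/m².

ΔF = 8.73 W/m²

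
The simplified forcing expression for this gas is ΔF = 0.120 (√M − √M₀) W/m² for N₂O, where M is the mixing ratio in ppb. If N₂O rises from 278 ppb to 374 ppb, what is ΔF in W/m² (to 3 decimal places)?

ΔF = 0.320 W/m²

N₂O: 0.120 × (√374 − √278) = 0.120 × (19.3391 − 16.6733) = 0.120 × 2.6658 = 0.3199 W/m².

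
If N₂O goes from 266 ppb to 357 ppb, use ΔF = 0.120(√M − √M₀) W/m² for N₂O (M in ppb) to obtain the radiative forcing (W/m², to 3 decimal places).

ΔF = 0.310 W/m²

N₂O: 0.120 × (√357 − √266) = 0.120 × (18.8944 − 16.3095) = 0.120 × 2.5849 = 0.3102 W/m².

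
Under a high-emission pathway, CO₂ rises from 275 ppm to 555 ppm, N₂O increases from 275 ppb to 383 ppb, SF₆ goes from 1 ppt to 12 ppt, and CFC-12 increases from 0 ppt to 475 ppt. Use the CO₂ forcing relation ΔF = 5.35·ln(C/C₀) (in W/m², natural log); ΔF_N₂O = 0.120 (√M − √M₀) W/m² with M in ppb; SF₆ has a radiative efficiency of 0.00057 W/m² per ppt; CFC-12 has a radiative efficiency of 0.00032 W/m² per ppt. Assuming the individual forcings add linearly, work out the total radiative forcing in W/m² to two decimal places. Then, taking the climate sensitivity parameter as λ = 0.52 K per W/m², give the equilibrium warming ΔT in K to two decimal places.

ΔF = 4.27 W/m²; ΔT = 2.22 K

CO₂: 5.35 × ln(555/275) = 5.35 × ln(2.01818) = 5.35 × 0.70220 = 3.7568 W/m².
N₂O: 0.120 × (√383 − √275) = 0.120 × (19.5704 − 16.5831) = 0.120 × 2.9873 = 0.3585 W/m².
SF₆: ΔF = 0.00057 × (12 − 1) = 0.00057 × 11 = 0.0063 W/m².
CFC-12: ΔF = 0.00032 × (475 − 0) = 0.00032 × 475 = 0.1520 W/m².
Total ΔF = 3.7568 + 0.3585 + 0.0063 + 0.1520 = 4.2736 W/m².
ΔT = λ ΔF = 0.52 × 4.27 = 2.2204 K.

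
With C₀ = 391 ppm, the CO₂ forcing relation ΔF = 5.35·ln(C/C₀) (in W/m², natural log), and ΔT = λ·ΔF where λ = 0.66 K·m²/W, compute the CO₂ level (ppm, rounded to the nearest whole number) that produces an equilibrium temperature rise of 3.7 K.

Required forcing: ΔF = ΔT/λ = 3.7/0.66 = 5.6061 W/m².
Then ln(C/391) = ΔF/5.35 = 5.6061/5.35 = 1.04787.
So C = 391 × e^1.04787 = 391 × 2.85157 = 1114.96 ppm.

C ≈ 1115 ppm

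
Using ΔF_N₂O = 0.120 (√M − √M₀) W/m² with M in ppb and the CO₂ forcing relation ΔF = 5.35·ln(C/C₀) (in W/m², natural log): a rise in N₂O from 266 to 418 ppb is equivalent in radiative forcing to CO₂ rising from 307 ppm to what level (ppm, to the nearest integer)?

N₂O forcing: 0.120 × (√418 − √266) = 0.120 × (20.4450 − 16.3095) = 0.120 × 4.1355 = 0.49626 W/m².
Set 5.35 ln(C/307) = 0.49626: ln(C/307) = 0.49626/5.35 = 0.09276, so C = 307 × e^0.09276 = 307 × 1.09720 = 336.84 ppm.

C ≈ 337 ppm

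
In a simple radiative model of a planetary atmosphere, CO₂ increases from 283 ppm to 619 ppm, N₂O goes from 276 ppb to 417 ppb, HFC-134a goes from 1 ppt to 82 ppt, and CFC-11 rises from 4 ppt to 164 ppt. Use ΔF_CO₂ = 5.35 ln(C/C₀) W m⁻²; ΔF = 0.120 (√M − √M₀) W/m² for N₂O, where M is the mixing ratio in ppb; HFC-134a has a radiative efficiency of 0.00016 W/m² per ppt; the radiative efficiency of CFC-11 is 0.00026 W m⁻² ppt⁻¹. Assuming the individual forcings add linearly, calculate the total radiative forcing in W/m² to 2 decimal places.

ΔF = 4.70 W/m²

CO₂: 5.35 × ln(619/283) = 5.35 × ln(2.18728) = 5.35 × 0.78266 = 4.1872 W/m².
N₂O: 0.120 × (√417 − √276) = 0.120 × (20.4206 − 16.6132) = 0.120 × 3.8074 = 0.4569 W/m².
HFC-134a: ΔF = 0.00016 × (82 − 1) = 0.00016 × 81 = 0.0130 W/m².
CFC-11: ΔF = 0.00026 × (164 − 4) = 0.00026 × 160 = 0.0416 W/m².
Total ΔF = 4.1872 + 0.4569 + 0.0130 + 0.0416 = 4.6987 W/m².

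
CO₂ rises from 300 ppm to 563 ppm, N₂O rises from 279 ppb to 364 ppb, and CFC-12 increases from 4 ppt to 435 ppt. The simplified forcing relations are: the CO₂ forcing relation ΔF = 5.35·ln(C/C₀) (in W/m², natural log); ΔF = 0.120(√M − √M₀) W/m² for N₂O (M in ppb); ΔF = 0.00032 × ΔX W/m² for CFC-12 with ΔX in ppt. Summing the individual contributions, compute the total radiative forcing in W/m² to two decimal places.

CO₂: 5.35 × ln(563/300) = 5.35 × ln(1.87667) = 5.35 × 0.62950 = 3.3678 W/m².
N₂O: 0.120 × (√364 − √279) = 0.120 × (19.0788 − 16.7033) = 0.120 × 2.3755 = 0.2851 W/m².
CFC-12: ΔF = 0.00032 × (435 − 4) = 0.00032 × 431 = 0.1379 W/m².
Total ΔF = 3.3678 + 0.2851 + 0.1379 = 3.7908 W/m².

ΔF = 3.79 W/m²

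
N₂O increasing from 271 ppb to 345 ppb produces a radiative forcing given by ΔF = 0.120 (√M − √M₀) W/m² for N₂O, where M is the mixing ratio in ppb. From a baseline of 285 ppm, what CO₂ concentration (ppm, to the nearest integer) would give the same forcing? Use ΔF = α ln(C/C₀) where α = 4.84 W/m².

C ≈ 300 ppm

N₂O forcing: 0.120 × (√345 − √271) = 0.120 × (18.5742 − 16.4621) = 0.120 × 2.1121 = 0.25345 W/m².
Set 4.84 ln(C/285) = 0.25345: ln(C/285) = 0.25345/4.84 = 0.05237, so C = 285 × e^0.05237 = 285 × 1.05377 = 300.32 ppm.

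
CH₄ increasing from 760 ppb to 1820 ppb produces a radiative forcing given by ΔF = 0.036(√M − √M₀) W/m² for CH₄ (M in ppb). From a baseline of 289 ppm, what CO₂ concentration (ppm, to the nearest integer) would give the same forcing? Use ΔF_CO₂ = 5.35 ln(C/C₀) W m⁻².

C ≈ 320 ppm

CH₄ forcing: 0.036 × (√1820 − √760) = 0.036 × (42.6615 − 27.5681) = 0.036 × 15.0934 = 0.54336 W/m².
Set 5.35 ln(C/289) = 0.54336: ln(C/289) = 0.54336/5.35 = 0.10156, so C = 289 × e^0.10156 = 289 × 1.10690 = 319.89 ppm.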